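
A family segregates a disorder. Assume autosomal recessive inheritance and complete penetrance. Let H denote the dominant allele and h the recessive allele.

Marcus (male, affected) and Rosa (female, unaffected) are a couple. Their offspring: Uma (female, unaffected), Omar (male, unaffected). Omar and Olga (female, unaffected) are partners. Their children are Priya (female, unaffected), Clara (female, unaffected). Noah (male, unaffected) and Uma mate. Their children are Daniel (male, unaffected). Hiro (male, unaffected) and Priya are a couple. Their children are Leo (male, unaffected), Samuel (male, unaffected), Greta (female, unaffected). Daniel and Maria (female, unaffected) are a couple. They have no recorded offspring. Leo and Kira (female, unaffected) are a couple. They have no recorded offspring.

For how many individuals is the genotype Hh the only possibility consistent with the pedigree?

2

Obligate heterozygotes: Uma is unaffected so carries H and received h from Marcus (hh), so Uma is Hh; Omar is unaffected so carries H and received h from Marcus (hh), so Omar is Hh.
Every other individual is either homozygous by phenotype or has at least one consistent homozygous assignment, so the count is 2.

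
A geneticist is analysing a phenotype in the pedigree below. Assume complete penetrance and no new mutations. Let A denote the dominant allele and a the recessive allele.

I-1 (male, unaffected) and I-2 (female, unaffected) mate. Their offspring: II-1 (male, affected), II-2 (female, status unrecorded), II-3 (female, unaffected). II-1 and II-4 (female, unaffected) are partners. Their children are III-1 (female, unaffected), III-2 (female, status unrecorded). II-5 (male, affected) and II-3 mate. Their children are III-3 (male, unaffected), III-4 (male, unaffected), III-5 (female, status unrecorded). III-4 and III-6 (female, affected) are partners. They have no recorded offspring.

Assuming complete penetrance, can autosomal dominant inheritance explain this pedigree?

Under autosomal dominant, II-1 (affected, male) cannot arise from I-1 (unaffected) × I-2 (unaffected).

No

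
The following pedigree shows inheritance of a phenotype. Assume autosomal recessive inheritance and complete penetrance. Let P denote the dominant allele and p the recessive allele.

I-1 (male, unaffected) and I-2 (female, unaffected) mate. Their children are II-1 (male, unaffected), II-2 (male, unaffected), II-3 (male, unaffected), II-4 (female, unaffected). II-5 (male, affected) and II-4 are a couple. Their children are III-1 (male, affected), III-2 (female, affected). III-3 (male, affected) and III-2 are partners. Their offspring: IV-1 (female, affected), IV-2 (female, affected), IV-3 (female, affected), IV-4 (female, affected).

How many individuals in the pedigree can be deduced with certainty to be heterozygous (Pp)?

1

Obligate heterozygotes: II-4 is unaffected so carries P and passed p to III-1 (pp), so II-4 is Pp.
Every other individual is either homozygous by phenotype or has at least one consistent homozygous assignment, so the count is 1.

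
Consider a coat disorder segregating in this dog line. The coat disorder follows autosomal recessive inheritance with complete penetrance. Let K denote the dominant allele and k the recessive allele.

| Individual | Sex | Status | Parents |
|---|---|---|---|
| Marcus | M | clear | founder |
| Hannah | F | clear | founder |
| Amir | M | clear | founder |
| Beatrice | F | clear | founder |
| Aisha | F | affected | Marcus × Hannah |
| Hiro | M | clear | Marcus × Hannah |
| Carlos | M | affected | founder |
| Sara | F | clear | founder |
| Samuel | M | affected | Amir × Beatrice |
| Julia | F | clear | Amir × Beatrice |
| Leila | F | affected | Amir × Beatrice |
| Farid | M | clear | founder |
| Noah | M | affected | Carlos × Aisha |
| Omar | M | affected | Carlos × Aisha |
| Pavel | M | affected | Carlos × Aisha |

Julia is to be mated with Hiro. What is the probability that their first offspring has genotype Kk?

Amir is clear so carries K and passed k to Samuel (kk), so Amir is Kk.
Beatrice is clear so carries K and passed k to Samuel (kk), so Beatrice is Kk.
Julia is a clear offspring of Amir (Kk) × Beatrice (Kk), whose cross gives 1/4 KK : 1/2 Kk : 1/4 kk; conditioning on being clear, Julia is KK with probability 1/3, Kk with probability 2/3.
Marcus is clear so carries K and passed k to Aisha (kk), so Marcus is Kk.
Hannah is clear so carries K and passed k to Aisha (kk), so Hannah is Kk.
Hiro is a clear offspring of Marcus (Kk) × Hannah (Kk), whose cross gives 1/4 KK : 1/2 Kk : 1/4 kk; conditioning on being clear, Hiro is KK with probability 1/3, Kk with probability 2/3.
Summing over parental genotype combinations, P(offspring has genotype Kk) = 2/9·1/2 + 2/9·1/2 + 4/9·1/2 = 4/9.

4/9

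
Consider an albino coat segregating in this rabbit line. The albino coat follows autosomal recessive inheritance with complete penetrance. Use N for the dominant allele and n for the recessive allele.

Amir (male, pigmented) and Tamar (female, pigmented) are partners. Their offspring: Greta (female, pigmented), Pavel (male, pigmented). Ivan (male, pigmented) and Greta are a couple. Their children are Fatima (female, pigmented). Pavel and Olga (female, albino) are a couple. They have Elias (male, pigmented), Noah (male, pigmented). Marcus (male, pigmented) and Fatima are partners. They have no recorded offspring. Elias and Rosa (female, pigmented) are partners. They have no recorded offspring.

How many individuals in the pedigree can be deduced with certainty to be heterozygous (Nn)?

2

Obligate heterozygotes: Elias is pigmented so carries N and received n from Olga (nn), so Elias is Nn; Noah is pigmented so carries N and received n from Olga (nn), so Noah is Nn.
Every other individual is either homozygous by phenotype or has at least one consistent homozygous assignment, so the count is 2.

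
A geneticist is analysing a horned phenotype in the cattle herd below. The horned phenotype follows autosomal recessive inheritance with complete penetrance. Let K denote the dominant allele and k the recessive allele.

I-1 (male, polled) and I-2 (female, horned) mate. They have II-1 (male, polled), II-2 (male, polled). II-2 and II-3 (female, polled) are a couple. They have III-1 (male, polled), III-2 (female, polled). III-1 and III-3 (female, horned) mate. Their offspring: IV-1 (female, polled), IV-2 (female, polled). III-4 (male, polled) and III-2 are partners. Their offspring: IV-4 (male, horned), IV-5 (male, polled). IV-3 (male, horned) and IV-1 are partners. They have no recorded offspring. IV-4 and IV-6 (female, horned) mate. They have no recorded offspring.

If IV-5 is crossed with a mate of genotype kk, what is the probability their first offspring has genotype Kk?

2/3

III-4 is polled so carries K and passed k to IV-4 (kk), so III-4 is Kk.
III-2 is polled so carries K and passed k to IV-4 (kk), so III-2 is Kk.
IV-5 is a polled offspring of III-4 (Kk) × III-2 (Kk), whose cross gives 1/4 KK : 1/2 Kk : 1/4 kk; conditioning on being polled, IV-5 is KK with probability 1/3, Kk with probability 2/3.
Summing over parental genotype combinations, P(offspring has genotype Kk) = 1/3·1 + 2/3·1/2 = 2/3.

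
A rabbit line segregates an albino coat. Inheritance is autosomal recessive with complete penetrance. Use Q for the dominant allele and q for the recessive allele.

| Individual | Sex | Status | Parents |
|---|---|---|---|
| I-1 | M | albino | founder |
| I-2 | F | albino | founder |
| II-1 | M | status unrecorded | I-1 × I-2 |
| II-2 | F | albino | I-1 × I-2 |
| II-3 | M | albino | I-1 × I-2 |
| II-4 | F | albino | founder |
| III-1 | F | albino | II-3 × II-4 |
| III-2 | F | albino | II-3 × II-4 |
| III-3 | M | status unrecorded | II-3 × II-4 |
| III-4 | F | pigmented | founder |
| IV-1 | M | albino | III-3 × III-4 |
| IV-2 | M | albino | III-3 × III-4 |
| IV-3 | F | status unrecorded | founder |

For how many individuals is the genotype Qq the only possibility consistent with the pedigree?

Obligate heterozygotes: III-4 is pigmented so carries Q and passed q to IV-1 (qq), so III-4 is Qq.
Every other individual is either homozygous by phenotype or has at least one consistent homozygous assignment, so the count is 1.

1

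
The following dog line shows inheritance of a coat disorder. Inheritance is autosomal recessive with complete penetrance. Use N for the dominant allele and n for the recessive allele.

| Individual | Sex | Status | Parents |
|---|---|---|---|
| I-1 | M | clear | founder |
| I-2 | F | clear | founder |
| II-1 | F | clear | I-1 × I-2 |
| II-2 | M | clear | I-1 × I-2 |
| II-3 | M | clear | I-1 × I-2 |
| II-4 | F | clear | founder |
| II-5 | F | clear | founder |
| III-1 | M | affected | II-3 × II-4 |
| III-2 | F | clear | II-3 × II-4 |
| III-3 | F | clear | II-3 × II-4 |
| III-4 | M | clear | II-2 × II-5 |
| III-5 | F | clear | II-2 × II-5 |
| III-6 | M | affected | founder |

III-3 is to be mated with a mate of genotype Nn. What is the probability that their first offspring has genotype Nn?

1/2

II-3 is clear so carries N and passed n to III-1 (nn), so II-3 is Nn.
II-4 is clear so carries N and passed n to III-1 (nn), so II-4 is Nn.
III-3 is a clear offspring of II-3 (Nn) × II-4 (Nn), whose cross gives 1/4 NN : 1/2 Nn : 1/4 nn; conditioning on being clear, III-3 is NN with probability 1/3, Nn with probability 2/3.
Summing over parental genotype combinations, P(offspring has genotype Nn) = 1/3·1/2 + 2/3·1/2 = 1/2.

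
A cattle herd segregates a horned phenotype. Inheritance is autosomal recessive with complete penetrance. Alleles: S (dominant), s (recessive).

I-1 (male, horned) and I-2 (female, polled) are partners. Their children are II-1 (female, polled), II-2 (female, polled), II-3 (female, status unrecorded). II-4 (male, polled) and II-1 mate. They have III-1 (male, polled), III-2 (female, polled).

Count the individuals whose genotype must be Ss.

Obligate heterozygotes: II-1 is polled so carries S and received s from I-1 (ss), so II-1 is Ss; II-2 is polled so carries S and received s from I-1 (ss), so II-2 is Ss.
Every other individual is either homozygous by phenotype or has at least one consistent homozygous assignment, so the count is 2.

2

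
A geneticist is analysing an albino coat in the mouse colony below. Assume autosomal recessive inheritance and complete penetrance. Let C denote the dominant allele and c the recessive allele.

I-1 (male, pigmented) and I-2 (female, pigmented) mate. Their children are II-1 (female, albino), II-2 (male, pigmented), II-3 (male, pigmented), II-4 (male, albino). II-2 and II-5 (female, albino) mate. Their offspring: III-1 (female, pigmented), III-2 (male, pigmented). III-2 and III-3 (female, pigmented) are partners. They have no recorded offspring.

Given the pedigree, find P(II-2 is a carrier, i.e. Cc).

1/3

I-1 is pigmented so carries C and passed c to II-1 (cc), so I-1 is Cc.
I-2 is pigmented so carries C and passed c to II-1 (cc), so I-2 is Cc.
Their cross gives offspring ratios 1/4 CC : 1/2 Cc : 1/4 cc. Conditioning on II-2 being pigmented, P(Cc) = 1/2 / 3/4 = 2/3 before taking II-2's own offspring into account.
II-5 is albino, so II-5 is cc.
Now use II-2's offspring. Probability of each recorded status — pigmented daughter III-1: 1/2 if II-2 is Cc, 1 if CC; pigmented son III-2: 1/2 if II-2 is Cc, 1 if CC.
Bayes: P(Cc) = 2/3·1/4 / (2/3·1/4 + 1/3·1) = 1/3.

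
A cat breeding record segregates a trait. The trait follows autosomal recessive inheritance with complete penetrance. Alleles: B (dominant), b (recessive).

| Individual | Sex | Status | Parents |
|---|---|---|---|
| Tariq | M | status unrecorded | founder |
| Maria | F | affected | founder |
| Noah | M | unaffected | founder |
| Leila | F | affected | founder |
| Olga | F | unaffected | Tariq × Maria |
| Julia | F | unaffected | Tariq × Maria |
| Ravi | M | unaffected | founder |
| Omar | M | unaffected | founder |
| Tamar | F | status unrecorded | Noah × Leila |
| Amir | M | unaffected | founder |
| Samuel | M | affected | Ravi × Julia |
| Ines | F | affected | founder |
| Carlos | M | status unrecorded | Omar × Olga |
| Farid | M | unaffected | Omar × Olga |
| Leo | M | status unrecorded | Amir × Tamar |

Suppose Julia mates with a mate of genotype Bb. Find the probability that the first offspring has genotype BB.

Julia is unaffected so carries B and received b from Maria (bb), so Julia is Bb.
The cross gives 1/4 BB : 1/2 Bb : 1/4 bb, so P(offspring has genotype BB) = 1/4.

1/4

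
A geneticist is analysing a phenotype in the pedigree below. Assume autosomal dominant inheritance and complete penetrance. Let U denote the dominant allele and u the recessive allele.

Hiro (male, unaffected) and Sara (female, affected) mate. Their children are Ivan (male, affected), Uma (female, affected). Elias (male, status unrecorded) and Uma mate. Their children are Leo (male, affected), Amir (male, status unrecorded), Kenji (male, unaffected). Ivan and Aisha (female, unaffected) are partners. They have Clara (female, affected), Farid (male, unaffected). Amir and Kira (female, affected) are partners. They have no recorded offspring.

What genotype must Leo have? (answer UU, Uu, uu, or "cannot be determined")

cannot be determined

Leo's phenotype allows UU or Uu, and no parent or child forces a single allele at both positions; consistent genotype assignments exist with Leo as UU or Uu.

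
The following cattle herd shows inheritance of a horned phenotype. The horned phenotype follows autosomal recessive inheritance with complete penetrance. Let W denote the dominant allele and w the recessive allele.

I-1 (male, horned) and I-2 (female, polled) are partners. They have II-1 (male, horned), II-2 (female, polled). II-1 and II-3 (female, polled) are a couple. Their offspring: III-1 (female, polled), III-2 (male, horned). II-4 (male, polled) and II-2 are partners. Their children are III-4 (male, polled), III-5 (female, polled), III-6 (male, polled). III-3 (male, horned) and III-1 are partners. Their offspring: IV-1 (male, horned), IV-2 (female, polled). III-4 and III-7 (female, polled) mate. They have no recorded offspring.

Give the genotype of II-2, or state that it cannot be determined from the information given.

From phenotype alone, II-2 is WW or Ww.
II-2 is polled so carries W and received w from I-1 (ww), so II-2 is Ww.

Ww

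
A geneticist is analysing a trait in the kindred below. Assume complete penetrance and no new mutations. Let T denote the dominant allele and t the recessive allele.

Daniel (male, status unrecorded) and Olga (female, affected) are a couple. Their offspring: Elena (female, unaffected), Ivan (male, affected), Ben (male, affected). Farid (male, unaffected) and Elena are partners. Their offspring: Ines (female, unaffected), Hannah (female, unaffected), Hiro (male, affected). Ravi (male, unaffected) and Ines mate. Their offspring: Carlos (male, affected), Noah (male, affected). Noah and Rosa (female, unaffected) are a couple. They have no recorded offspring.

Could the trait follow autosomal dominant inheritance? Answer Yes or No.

No

Under autosomal dominant, Hiro (affected, male) cannot arise from Farid (unaffected) × Elena (unaffected).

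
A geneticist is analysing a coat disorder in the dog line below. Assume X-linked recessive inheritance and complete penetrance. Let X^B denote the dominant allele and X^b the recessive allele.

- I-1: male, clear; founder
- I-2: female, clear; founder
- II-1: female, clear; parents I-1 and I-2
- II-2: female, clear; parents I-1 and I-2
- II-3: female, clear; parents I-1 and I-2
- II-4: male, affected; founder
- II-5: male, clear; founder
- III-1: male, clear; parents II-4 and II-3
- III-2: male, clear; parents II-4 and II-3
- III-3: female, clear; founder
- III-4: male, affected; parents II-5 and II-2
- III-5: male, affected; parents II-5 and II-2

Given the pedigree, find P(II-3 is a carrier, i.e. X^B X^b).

1/5

I-1 is clear, so I-1 is X^B Y.
I-2 is clear so carries B and passed b to II-2 (X^B X^b, whose B came from I-1), so I-2 is X^B X^b.
Their cross gives offspring ratios 1/2 X^B X^B : 1/2 X^B X^b. Conditioning on II-3 being clear, P(X^B X^b) = 1/2 / 1 = 1/2 before taking II-3's own offspring into account.
II-4 is affected, so II-4 is X^b Y.
Now use II-3's offspring. Probability of each recorded status — clear son III-1: 1/2 if II-3 is X^B X^b, 1 if X^B X^B; clear son III-2: 1/2 if II-3 is X^B X^b, 1 if X^B X^B.
Bayes: P(X^B X^b) = 1/2·1/4 / (1/2·1/4 + 1/2·1) = 1/5.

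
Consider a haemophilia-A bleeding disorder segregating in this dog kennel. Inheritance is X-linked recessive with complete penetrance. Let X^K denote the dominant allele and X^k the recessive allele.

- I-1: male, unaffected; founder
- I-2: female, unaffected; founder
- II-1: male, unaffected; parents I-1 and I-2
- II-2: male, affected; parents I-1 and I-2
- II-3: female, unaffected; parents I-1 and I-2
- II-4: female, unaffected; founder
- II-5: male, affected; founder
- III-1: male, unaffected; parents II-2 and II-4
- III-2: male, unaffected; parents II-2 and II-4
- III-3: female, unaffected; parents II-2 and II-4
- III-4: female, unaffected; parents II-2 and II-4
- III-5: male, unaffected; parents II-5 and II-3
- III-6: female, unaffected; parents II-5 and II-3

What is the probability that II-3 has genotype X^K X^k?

I-1 is unaffected, so I-1 is X^K Y.
I-2 is unaffected so carries K and passed k to II-2 (X^k Y), so I-2 is X^K X^k.
Their cross gives offspring ratios 1/2 X^K X^K : 1/2 X^K X^k. Conditioning on II-3 being unaffected, P(X^K X^k) = 1/2 / 1 = 1/2 before taking II-3's own offspring into account.
II-5 is affected, so II-5 is X^k Y.
Now use II-3's offspring. Probability of each recorded status — unaffected son III-5: 1/2 if II-3 is X^K X^k, 1 if X^K X^K; unaffected daughter III-6: 1/2 if II-3 is X^K X^k, 1 if X^K X^K.
Bayes: P(X^K X^k) = 1/2·1/4 / (1/2·1/4 + 1/2·1) = 1/5.

1/5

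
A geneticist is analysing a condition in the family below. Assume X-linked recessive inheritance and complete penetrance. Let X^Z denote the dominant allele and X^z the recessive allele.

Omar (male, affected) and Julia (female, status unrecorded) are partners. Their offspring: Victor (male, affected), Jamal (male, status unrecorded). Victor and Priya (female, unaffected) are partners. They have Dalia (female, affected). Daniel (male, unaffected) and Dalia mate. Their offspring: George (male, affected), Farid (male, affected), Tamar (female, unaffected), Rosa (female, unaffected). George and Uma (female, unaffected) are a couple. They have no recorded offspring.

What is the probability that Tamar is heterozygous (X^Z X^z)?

Tamar is unaffected so carries Z and received z from Dalia (X^z X^z), so Tamar is X^Z X^z, giving P(X^Z X^z) = 1.

1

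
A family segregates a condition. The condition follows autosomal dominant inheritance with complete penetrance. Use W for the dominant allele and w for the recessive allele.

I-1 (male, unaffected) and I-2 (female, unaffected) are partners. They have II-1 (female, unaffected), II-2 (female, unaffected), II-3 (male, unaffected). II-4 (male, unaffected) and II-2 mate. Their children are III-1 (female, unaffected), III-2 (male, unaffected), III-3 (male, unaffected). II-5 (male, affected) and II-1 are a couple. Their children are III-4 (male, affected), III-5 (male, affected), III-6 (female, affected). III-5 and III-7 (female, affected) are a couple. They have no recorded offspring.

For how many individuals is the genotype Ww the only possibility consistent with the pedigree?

Obligate heterozygotes: III-4 is affected so carries W and received w from II-1 (ww), so III-4 is Ww; III-5 is affected so carries W and received w from II-1 (ww), so III-5 is Ww; III-6 is affected so carries W and received w from II-1 (ww), so III-6 is Ww.
Every other individual is either homozygous by phenotype or has at least one consistent homozygous assignment, so the count is 3.

3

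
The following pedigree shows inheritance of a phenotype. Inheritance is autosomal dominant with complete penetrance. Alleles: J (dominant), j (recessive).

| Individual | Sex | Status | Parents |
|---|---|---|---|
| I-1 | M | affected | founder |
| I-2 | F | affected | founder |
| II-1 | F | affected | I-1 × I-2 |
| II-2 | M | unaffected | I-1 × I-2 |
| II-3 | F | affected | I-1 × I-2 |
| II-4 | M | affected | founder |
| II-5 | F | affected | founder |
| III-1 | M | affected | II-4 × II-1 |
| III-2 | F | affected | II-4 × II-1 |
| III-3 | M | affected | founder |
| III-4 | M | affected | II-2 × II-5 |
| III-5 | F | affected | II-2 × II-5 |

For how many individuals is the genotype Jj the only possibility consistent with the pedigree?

Obligate heterozygotes: I-1 is affected so carries J and passed j to II-2 (jj), so I-1 is Jj; I-2 is affected so carries J and passed j to II-2 (jj), so I-2 is Jj; III-4 is affected so carries J and received j from II-2 (jj), so III-4 is Jj; III-5 is affected so carries J and received j from II-2 (jj), so III-5 is Jj.
Every other individual is either homozygous by phenotype or has at least one consistent homozygous assignment, so the count is 4.

4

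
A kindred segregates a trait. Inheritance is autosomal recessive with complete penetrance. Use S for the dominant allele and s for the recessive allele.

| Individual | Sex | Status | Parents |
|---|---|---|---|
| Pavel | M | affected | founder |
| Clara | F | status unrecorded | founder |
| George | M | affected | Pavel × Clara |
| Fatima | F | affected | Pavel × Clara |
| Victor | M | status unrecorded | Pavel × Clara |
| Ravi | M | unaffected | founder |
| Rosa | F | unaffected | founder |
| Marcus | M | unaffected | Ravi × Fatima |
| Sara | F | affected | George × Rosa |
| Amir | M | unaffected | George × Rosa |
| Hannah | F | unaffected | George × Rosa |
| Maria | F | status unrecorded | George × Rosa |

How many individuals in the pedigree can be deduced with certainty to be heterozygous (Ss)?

4

Obligate heterozygotes: Rosa is unaffected so carries S and passed s to Sara (ss), so Rosa is Ss; Marcus is unaffected so carries S and received s from Fatima (ss), so Marcus is Ss; Amir is unaffected so carries S and received s from George (ss), so Amir is Ss; Hannah is unaffected so carries S and received s from George (ss), so Hannah is Ss.
Every other individual is either homozygous by phenotype or has at least one consistent homozygous assignment, so the count is 4.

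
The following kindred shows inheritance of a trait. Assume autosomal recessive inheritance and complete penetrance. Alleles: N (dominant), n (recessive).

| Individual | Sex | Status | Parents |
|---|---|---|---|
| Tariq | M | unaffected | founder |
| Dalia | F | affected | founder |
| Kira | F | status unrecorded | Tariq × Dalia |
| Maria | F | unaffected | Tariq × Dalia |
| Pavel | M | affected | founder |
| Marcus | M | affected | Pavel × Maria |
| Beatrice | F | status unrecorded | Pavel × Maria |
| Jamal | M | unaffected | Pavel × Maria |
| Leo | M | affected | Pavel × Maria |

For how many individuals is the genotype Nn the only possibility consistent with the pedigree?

Obligate heterozygotes: Maria is unaffected so carries N and received n from Dalia (nn), so Maria is Nn; Jamal is unaffected so carries N and received n from Pavel (nn), so Jamal is Nn.
Every other individual is either homozygous by phenotype or has at least one consistent homozygous assignment, so the count is 2.

2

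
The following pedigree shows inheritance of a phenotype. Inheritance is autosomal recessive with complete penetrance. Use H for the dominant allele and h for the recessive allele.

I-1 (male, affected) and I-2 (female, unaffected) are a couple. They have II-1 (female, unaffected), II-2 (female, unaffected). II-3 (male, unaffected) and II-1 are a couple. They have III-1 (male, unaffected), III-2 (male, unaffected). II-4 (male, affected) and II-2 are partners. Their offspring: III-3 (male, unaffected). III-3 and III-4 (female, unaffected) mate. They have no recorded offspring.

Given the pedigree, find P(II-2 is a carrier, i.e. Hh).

1

II-2 is unaffected so carries H and received h from I-1 (hh), so II-2 is Hh, giving P(Hh) = 1.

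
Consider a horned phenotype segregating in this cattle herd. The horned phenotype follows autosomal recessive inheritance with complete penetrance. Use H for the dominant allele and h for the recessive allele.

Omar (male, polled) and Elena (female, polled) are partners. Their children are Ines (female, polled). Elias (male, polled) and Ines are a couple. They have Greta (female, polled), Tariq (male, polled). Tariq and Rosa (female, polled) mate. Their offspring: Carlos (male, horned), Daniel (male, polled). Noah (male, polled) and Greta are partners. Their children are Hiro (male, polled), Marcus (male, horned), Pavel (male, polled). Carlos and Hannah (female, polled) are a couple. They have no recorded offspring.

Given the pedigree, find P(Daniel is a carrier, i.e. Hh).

Tariq is polled so carries H and passed h to Carlos (hh), so Tariq is Hh.
Rosa is polled so carries H and passed h to Carlos (hh), so Rosa is Hh.
Their cross gives offspring ratios 1/4 HH : 1/2 Hh : 1/4 hh. Conditioning on Daniel being polled, P(Hh) = 1/2 / 3/4 = 2/3.

2/3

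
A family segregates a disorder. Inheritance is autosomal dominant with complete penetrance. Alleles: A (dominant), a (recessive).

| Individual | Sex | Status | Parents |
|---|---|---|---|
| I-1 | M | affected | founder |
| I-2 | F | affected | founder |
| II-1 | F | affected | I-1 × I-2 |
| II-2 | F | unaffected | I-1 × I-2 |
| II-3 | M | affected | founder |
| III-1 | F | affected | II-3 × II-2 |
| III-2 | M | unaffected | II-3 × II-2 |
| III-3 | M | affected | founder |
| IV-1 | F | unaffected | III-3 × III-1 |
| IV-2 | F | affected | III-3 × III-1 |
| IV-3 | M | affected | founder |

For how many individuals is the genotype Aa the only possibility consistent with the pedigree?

5

Obligate heterozygotes: I-1 is affected so carries A and passed a to II-2 (aa), so I-1 is Aa; I-2 is affected so carries A and passed a to II-2 (aa), so I-2 is Aa; II-3 is affected so carries A and passed a to III-2 (aa), so II-3 is Aa; III-1 is affected so carries A and received a from II-2 (aa), so III-1 is Aa; III-3 is affected so carries A and passed a to IV-1 (aa), so III-3 is Aa.
Every other individual is either homozygous by phenotype or has at least one consistent homozygous assignment, so the count is 5.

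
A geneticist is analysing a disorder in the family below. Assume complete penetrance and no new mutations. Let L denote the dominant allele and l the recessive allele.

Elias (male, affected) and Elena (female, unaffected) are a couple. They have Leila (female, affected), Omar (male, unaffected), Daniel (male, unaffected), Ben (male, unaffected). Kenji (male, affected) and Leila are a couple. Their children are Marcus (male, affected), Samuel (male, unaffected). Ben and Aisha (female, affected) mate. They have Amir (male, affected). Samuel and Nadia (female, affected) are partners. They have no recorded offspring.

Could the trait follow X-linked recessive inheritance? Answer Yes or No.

No

Under X-linked recessive, Samuel (unaffected, male) cannot arise from Kenji (affected) × Leila (affected).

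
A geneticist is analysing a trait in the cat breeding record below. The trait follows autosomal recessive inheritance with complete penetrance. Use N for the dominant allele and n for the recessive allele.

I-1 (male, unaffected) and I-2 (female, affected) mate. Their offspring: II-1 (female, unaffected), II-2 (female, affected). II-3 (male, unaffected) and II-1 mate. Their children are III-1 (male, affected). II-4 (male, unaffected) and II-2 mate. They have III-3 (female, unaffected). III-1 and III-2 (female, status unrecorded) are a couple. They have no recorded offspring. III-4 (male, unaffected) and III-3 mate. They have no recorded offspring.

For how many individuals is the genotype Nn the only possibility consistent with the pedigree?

Obligate heterozygotes: I-1 is unaffected so carries N and passed n to II-2 (nn), so I-1 is Nn; II-1 is unaffected so carries N and received n from I-2 (nn), so II-1 is Nn; II-3 is unaffected so carries N and passed n to III-1 (nn), so II-3 is Nn; III-3 is unaffected so carries N and received n from II-2 (nn), so III-3 is Nn.
Every other individual is either homozygous by phenotype or has at least one consistent homozygous assignment, so the count is 4.

4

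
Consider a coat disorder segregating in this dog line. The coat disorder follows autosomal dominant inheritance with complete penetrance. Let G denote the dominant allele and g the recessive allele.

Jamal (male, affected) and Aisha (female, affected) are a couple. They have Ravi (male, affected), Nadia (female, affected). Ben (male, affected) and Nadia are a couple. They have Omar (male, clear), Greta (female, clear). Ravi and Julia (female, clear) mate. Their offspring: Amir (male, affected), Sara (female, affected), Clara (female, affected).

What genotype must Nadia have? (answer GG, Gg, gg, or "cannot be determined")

Gg

From phenotype alone, Nadia is GG or Gg.
Nadia is affected so carries G and passed g to Omar (gg), so Nadia is Gg.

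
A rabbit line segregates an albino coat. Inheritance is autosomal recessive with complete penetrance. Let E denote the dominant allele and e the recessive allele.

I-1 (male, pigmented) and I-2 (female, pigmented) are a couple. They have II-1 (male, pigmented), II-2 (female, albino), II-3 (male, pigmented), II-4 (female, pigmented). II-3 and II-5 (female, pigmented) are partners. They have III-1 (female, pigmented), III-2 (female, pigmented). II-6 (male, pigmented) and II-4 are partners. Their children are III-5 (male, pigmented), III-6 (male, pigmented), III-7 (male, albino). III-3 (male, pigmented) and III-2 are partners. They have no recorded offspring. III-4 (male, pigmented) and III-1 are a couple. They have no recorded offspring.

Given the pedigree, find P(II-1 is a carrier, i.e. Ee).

2/3

I-1 is pigmented so carries E and passed e to II-2 (ee), so I-1 is Ee.
I-2 is pigmented so carries E and passed e to II-2 (ee), so I-2 is Ee.
Their cross gives offspring ratios 1/4 EE : 1/2 Ee : 1/4 ee. Conditioning on II-1 being pigmented, P(Ee) = 1/2 / 3/4 = 2/3.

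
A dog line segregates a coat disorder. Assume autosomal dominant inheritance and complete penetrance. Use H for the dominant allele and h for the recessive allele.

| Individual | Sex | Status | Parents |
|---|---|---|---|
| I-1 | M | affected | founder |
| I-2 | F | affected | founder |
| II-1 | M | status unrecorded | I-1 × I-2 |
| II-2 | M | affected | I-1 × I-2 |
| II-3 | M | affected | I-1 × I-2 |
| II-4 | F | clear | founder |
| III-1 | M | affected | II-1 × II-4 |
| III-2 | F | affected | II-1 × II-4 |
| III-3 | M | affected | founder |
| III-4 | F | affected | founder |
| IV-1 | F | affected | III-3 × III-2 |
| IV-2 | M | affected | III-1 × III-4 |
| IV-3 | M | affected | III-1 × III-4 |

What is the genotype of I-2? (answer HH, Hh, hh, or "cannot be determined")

cannot be determined

I-2's phenotype allows HH or Hh, and no parent or child forces a single allele at both positions; consistent genotype assignments exist with I-2 as HH or Hh.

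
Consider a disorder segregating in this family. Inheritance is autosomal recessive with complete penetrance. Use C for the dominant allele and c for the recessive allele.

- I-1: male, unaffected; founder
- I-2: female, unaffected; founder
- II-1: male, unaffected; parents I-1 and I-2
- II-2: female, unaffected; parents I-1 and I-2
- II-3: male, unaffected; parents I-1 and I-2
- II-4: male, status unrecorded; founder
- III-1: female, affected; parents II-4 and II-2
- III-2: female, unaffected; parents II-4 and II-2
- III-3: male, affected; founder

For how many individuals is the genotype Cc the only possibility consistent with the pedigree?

Obligate heterozygotes: II-2 is unaffected so carries C and passed c to III-1 (cc), so II-2 is Cc.
Every other individual is either homozygous by phenotype or has at least one consistent homozygous assignment, so the count is 1.

1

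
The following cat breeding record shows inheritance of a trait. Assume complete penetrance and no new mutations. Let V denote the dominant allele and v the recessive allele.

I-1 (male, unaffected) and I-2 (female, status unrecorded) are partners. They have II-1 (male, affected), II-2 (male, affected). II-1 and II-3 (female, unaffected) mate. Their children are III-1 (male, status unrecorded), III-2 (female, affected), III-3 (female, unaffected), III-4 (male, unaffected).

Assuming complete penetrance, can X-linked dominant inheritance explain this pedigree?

No

Under X-linked dominant, III-3 (unaffected, female) cannot arise from II-1 (affected) × II-3 (unaffected).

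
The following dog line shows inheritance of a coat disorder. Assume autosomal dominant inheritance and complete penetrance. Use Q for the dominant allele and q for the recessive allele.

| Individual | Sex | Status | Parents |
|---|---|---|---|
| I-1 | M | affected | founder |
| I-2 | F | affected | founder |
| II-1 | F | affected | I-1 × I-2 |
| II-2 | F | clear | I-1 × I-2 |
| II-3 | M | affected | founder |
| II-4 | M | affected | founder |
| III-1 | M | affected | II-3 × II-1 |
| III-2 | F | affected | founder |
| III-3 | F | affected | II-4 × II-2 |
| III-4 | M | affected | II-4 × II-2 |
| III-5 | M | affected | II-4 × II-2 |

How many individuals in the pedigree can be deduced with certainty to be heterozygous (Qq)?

5

Obligate heterozygotes: I-1 is affected so carries Q and passed q to II-2 (qq), so I-1 is Qq; I-2 is affected so carries Q and passed q to II-2 (qq), so I-2 is Qq; III-3 is affected so carries Q and received q from II-2 (qq), so III-3 is Qq; III-4 is affected so carries Q and received q from II-2 (qq), so III-4 is Qq; III-5 is affected so carries Q and received q from II-2 (qq), so III-5 is Qq.
Every other individual is either homozygous by phenotype or has at least one consistent homozygous assignment, so the count is 5.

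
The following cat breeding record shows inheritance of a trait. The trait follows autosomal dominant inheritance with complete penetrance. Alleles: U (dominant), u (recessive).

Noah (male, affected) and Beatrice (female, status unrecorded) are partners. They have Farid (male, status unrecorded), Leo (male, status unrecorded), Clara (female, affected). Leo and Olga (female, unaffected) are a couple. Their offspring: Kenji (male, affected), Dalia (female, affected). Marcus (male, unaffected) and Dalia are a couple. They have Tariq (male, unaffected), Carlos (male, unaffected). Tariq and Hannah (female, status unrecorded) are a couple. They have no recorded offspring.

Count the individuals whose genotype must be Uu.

Obligate heterozygotes: Kenji is affected so carries U and received u from Olga (uu), so Kenji is Uu; Dalia is affected so carries U and received u from Olga (uu), so Dalia is Uu.
Every other individual is either homozygous by phenotype or has at least one consistent homozygous assignment, so the count is 2.

2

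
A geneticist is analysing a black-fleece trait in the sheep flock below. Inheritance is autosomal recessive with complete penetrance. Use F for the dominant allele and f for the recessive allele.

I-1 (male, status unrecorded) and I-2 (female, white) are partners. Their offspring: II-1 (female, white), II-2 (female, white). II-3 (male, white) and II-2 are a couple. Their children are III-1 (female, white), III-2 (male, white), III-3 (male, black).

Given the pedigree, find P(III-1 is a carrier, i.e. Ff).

II-3 is white so carries F and passed f to III-3 (ff), so II-3 is Ff.
II-2 is white so carries F and passed f to III-3 (ff), so II-2 is Ff.
Their cross gives offspring ratios 1/4 FF : 1/2 Ff : 1/4 ff. Conditioning on III-1 being white, P(Ff) = 1/2 / 3/4 = 2/3.

2/3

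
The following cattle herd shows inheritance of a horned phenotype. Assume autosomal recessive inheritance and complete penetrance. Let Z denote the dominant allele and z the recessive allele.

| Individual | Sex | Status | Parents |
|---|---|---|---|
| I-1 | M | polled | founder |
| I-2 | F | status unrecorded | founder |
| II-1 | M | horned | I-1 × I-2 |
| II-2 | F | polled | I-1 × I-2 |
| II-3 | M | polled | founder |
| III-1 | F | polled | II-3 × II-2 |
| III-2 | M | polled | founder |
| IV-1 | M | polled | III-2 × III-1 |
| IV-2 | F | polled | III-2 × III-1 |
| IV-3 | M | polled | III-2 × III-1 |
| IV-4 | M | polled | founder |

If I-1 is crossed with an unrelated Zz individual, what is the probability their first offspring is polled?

I-1 is polled so carries Z and passed z to II-1 (zz), so I-1 is Zz.
The cross gives 1/4 ZZ : 1/2 Zz : 1/4 zz, so P(offspring is polled) = 3/4.

3/4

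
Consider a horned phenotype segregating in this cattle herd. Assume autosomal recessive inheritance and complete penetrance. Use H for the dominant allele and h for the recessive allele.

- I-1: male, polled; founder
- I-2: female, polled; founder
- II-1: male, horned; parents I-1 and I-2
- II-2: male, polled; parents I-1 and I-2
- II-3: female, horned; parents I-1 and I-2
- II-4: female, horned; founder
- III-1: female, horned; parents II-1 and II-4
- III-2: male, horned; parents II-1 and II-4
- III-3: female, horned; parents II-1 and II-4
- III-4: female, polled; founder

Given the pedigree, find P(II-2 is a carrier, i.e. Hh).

I-1 is polled so carries H and passed h to II-1 (hh), so I-1 is Hh.
I-2 is polled so carries H and passed h to II-1 (hh), so I-2 is Hh.
Their cross gives offspring ratios 1/4 HH : 1/2 Hh : 1/4 hh. Conditioning on II-2 being polled, P(Hh) = 1/2 / 3/4 = 2/3.

2/3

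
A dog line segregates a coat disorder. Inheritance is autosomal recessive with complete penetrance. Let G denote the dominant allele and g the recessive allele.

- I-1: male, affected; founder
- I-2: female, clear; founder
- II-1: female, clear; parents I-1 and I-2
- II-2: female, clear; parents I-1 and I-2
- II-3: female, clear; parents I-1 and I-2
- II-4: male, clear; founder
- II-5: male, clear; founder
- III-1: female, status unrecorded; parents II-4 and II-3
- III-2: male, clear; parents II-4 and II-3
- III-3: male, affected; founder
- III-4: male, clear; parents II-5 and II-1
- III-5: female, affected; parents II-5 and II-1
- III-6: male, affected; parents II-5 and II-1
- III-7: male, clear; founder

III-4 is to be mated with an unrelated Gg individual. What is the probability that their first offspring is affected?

1/6

II-5 is clear so carries G and passed g to III-5 (gg), so II-5 is Gg.
II-1 is clear so carries G and received g from I-1 (gg), so II-1 is Gg.
III-4 is a clear offspring of II-5 (Gg) × II-1 (Gg), whose cross gives 1/4 GG : 1/2 Gg : 1/4 gg; conditioning on being clear, III-4 is GG with probability 1/3, Gg with probability 2/3.
Summing over parental genotype combinations, P(offspring is affected) = 2/3·1/4 = 1/6.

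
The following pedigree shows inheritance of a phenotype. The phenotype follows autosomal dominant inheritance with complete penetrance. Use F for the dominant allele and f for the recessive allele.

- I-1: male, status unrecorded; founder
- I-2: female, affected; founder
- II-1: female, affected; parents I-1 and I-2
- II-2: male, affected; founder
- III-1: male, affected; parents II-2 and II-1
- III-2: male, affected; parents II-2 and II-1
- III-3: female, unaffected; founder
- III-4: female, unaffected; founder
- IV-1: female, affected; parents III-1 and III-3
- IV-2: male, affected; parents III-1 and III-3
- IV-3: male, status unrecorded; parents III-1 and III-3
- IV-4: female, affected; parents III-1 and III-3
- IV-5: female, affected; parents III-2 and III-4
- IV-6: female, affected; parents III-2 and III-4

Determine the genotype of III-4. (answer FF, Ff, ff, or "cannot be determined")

III-4 is unaffected, so III-4 is ff.

ff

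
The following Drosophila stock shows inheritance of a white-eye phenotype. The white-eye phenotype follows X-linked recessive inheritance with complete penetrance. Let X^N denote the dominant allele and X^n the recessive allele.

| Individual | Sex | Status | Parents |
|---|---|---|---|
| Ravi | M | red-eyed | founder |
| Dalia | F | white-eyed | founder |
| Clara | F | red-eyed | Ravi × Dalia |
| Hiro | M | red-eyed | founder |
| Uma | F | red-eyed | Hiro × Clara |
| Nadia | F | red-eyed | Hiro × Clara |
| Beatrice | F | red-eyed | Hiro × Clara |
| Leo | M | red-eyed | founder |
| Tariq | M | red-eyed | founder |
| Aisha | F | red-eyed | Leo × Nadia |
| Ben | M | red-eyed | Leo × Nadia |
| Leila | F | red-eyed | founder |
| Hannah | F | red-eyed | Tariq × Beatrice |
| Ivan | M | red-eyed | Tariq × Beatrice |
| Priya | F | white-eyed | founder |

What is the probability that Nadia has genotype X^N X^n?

1/3

Hiro is red-eyed, so Hiro is X^N Y.
Clara is red-eyed so carries N and received n from Dalia (X^n X^n), so Clara is X^N X^n.
Their cross gives offspring ratios 1/2 X^N X^N : 1/2 X^N X^n. Conditioning on Nadia being red-eyed, P(X^N X^n) = 1/2 / 1 = 1/2 before taking Nadia's own offspring into account.
Leo is red-eyed, so Leo is X^N Y.
Now use Nadia's offspring. Probability of each recorded status — red-eyed son Ben: 1/2 if Nadia is X^N X^n, 1 if X^N X^N. (Aisha: equally likely either way, so uninformative.)
Bayes: P(X^N X^n) = 1/2·1/2 / (1/2·1/2 + 1/2·1) = 1/3.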